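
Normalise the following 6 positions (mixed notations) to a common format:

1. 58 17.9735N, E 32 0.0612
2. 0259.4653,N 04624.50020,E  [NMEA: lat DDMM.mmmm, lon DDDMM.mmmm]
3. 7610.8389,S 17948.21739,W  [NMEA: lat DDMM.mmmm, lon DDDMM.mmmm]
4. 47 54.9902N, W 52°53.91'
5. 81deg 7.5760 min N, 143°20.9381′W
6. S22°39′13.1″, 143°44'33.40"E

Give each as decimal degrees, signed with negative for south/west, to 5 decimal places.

Point 1:
  φ: 17.9735′ = 0.299558°; total 58.299558
  N ⇒ keep positive
  Longitude: 32 + 0.0612/60 = 32.001020
  E ⇒ keep positive
Point 2:
  Lat: split at 2 digits → 02° and 59.4653′; 2 + 59.4653/60 = 2.991088
  N → positive
  λ: degrees = first 3 digits = 46, minutes = 24.5002; 46 + 24.5002/60 = 46.408337
  E → positive
Point 3:
  Lat: split at 2 digits → 76° and 10.8389′; 76 + 10.8389/60 = 76.180648
  S → negative
  Lon: degrees = first 3 digits = 179, minutes = 48.21739; 179 + 48.21739/60 = 179.803623
  W → negative
Point 4:
  φ: 54.9902′ = 0.916503°; total 47.916503
  N → positive
  Lon: 52 + 53.91/60 = 52.898500
  hemisphere W, so the sign is −
Point 5:
  Latitude: 7.576′ = 0.126267°; total 81.126267
  N ⇒ keep positive
  Lon: 20.9381′ = 0.348968°; total 143.348968
  W → negative
Point 6:
  Latitude: 22 + 39/60 + 13.1/3600 = 22.653639
  hemisphere S, so the sign is −
  λ: 143° + 44/60 + 33.4/3600 = 143 + 0.733333 + 0.009278 = 143.742611
  E → positive

1. 58.29956, 32.00102
2. 2.99109, 46.40834
3. -76.18065, -179.80362
4. 47.91650, -52.89850
5. 81.12627, -143.34897
6. -22.65364, 143.74261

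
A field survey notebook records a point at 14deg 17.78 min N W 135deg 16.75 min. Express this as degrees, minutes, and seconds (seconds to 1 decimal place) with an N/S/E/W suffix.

Latitude: fractional minutes 0.78000 × 60 = 46.800″
λ: 16.75000′ → 16′ and 0.75000 × 60 = 45.000″

14°17′46.8″ N, 135°16′45.0″ W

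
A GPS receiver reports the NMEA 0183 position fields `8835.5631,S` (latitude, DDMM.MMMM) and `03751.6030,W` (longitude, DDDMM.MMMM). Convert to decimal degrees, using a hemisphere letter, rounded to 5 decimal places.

88.59272° S, 37.86005° W

φ: split at 2 digits → 88° and 35.5631′; 88 + 35.5631/60 = 88.592718
Longitude: split at 3 digits → 037° and 51.603′; 37 + 51.603/60 = 37.860050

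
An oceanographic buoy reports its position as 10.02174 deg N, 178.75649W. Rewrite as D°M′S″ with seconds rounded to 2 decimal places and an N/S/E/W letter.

Latitude: 0.021740 × 60 = 1.30440′ → 1′, remainder × 60 = 18.2640″
Lon: 0.756490 × 60 = 45.38940′ → 45′, remainder × 60 = 23.3640″

10°01′18.26″ N, 178°45′23.36″ W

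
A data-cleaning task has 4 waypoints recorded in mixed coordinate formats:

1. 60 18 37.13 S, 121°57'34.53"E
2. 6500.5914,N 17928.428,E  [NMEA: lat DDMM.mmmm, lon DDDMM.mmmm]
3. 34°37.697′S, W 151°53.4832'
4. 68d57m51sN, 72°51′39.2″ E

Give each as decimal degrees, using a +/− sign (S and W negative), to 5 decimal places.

1. -60.31031, 121.95959
2. 65.00986, 179.47380
3. -34.62828, -151.89139
4. 68.96417, 72.86089

Point 1:
  φ: 60° + 18/60 + 37.13/3600 = 60 + 0.300000 + 0.010314 = 60.310314
  hemisphere S, so the sign is −
  Lon: 57′ + 34.53″ = 57.57550′; 121 + 57.57550/60 = 121.959592
  E ⇒ keep positive
Point 2:
  Latitude: split at 2 digits → 65° and 0.5914′; 65 + 0.5914/60 = 65.009857
  N → positive
  λ: degrees = first 3 digits = 179, minutes = 28.428; 179 + 28.428/60 = 179.473800
  E ⇒ keep positive
Point 3:
  Lat: 37.697′ = 0.628283°; total 34.628283
  S ⇒ negate
  λ: 151 + 53.4832/60 = 151.891387
  hemisphere W, so the sign is −
Point 4:
  φ: 68 + 57/60 + 51/3600 = 68.964167
  N ⇒ keep positive
  λ: 72° + 51/60 + 39.2/3600 = 72 + 0.850000 + 0.010889 = 72.860889
  E → positive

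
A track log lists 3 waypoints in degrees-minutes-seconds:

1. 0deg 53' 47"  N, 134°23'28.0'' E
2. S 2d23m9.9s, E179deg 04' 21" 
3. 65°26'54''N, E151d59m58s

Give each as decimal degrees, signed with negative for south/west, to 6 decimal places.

Point 1:
  Lat: 53′ + 47″ = 53.78333′; 0 + 53.78333/60 = 0.8963889
  N ⇒ keep positive
  Lon: 23′ + 28″ = 23.46667′; 134 + 23.46667/60 = 134.3911111
  E → positive
Point 2:
  φ: 23′ + 9.9″ = 23.16500′; 2 + 23.16500/60 = 2.3860833
  S → negative
  Lon: 179° + 4/60 + 21/3600 = 179 + 0.066667 + 0.005833 = 179.0725000
  E → positive
Point 3:
  Latitude: 65 + 26/60 + 54/3600 = 65.4483333
  N ⇒ keep positive
  Lon: 151° + 59/60 + 58/3600 = 151 + 0.983333 + 0.016111 = 151.9994444
  E ⇒ keep positive

1. 0.896389, 134.391111
2. -2.386083, 179.072500
3. 65.448333, 151.999444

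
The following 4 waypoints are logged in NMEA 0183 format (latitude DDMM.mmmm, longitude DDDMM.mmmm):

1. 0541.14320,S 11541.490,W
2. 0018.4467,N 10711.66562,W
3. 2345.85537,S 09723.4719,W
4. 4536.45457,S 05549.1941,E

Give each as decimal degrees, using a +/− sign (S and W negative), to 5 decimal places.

1. -5.68572, -115.69150
2. 0.30745, -107.19443
3. -23.76426, -97.39120
4. -45.60758, 55.81990

Point 1:
  Lat: degrees = first 2 digits = 5, minutes = 41.1432; 5 + 41.1432/60 = 5.685720
  S → negative
  Lon: split at 3 digits → 115° and 41.49′; 115 + 41.49/60 = 115.691500
  W → negative
Point 2:
  Lat: split at 2 digits → 00° and 18.4467′; 0 + 18.4467/60 = 0.307445
  N ⇒ keep positive
  Lon: split at 3 digits → 107° and 11.66562′; 107 + 11.66562/60 = 107.194427
  W → negative
Point 3:
  φ: degrees = first 2 digits = 23, minutes = 45.85537; 23 + 45.85537/60 = 23.764256
  S ⇒ negate
  Longitude: split at 3 digits → 097° and 23.4719′; 97 + 23.4719/60 = 97.391198
  W → negative
Point 4:
  φ: degrees = first 2 digits = 45, minutes = 36.45457; 45 + 36.45457/60 = 45.607576
  S ⇒ negate
  λ: degrees = first 3 digits = 55, minutes = 49.1941; 55 + 49.1941/60 = 55.819902
  E ⇒ keep positive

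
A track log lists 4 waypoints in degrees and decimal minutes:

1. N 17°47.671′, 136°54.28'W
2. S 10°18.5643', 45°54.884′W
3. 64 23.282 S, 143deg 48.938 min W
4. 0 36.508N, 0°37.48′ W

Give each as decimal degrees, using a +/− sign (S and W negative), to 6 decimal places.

1. 17.794517, -136.904667
2. -10.309405, -45.914733
3. -64.388033, -143.815633
4. 0.608467, -0.624667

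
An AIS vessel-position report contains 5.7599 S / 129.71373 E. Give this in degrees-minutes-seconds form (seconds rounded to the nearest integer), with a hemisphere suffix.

Latitude: whole degrees 5; 45.59400′ → 45′ and 35.64″
Lon: whole degrees 129; 42.82380′ → 42′ and 49.43″

5°45′36″ S, 129°42′49″ E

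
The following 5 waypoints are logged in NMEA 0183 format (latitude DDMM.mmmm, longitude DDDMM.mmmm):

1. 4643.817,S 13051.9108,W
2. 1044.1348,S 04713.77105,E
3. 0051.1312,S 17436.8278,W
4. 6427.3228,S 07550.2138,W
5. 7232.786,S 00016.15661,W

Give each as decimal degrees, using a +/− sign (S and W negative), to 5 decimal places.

1. -46.73028, -130.86518
2. -10.73558, 47.22952
3. -0.85219, -174.61380
4. -64.45538, -75.83690
5. -72.54643, -0.26928

Point 1:
  φ: degrees = first 2 digits = 46, minutes = 43.817; 46 + 43.817/60 = 46.730283
  hemisphere S, so the sign is −
  Longitude: split at 3 digits → 130° and 51.9108′; 130 + 51.9108/60 = 130.865180
  W → negative
Point 2:
  Lat: degrees = first 2 digits = 10, minutes = 44.1348; 10 + 44.1348/60 = 10.735580
  S ⇒ negate
  Lon: split at 3 digits → 047° and 13.77105′; 47 + 13.77105/60 = 47.229518
  E → positive
Point 3:
  Lat: split at 2 digits → 00° and 51.1312′; 0 + 51.1312/60 = 0.852187
  hemisphere S, so the sign is −
  λ: split at 3 digits → 174° and 36.8278′; 174 + 36.8278/60 = 174.613797
  hemisphere W, so the sign is −
Point 4:
  Lat: split at 2 digits → 64° and 27.3228′; 64 + 27.3228/60 = 64.455380
  S → negative
  Lon: degrees = first 3 digits = 75, minutes = 50.2138; 75 + 50.2138/60 = 75.836897
  W ⇒ negate
Point 5:
  Lat: split at 2 digits → 72° and 32.786′; 72 + 32.786/60 = 72.546433
  hemisphere S, so the sign is −
  λ: split at 3 digits → 000° and 16.15661′; 0 + 16.15661/60 = 0.269277
  W ⇒ negate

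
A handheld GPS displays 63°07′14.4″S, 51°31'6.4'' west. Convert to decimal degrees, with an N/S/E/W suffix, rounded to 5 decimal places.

63.12067° S, 51.51844° W

Lat: 63 + 7/60 + 14.4/3600 = 63.120667
Longitude: 51 + 31/60 + 6.4/3600 = 51.518444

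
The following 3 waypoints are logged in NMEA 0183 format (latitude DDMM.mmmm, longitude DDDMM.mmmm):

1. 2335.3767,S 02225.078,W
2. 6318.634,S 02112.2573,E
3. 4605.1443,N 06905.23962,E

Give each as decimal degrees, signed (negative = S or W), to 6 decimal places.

1. -23.589612, -22.417967
2. -63.310567, 21.204288
3. 46.085738, 69.087327

Point 1:
  φ: split at 2 digits → 23° and 35.3767′; 23 + 35.3767/60 = 23.5896117
  S → negative
  Lon: split at 3 digits → 022° and 25.078′; 22 + 25.078/60 = 22.4179667
  W ⇒ negate
Point 2:
  φ: degrees = first 2 digits = 63, minutes = 18.634; 63 + 18.634/60 = 63.3105667
  S ⇒ negate
  Lon: split at 3 digits → 021° and 12.2573′; 21 + 12.2573/60 = 21.2042883
  E ⇒ keep positive
Point 3:
  Latitude: degrees = first 2 digits = 46, minutes = 5.1443; 46 + 5.1443/60 = 46.0857383
  N ⇒ keep positive
  Longitude: split at 3 digits → 069° and 5.23962′; 69 + 5.23962/60 = 69.0873270
  E → positive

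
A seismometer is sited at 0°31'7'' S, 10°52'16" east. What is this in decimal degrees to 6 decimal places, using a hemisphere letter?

0.518611° S, 10.871111° E

Latitude: 31′ + 7″ = 31.11667′; 0 + 31.11667/60 = 0.5186111
Lon: 52′ + 16″ = 52.26667′; 10 + 52.26667/60 = 10.8711111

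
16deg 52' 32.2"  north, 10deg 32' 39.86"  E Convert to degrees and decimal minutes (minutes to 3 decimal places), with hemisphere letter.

Lat: seconds/60 = 0.53667; minutes = 52 + 0.53667 = 52.53667
Lon: seconds/60 = 0.66433; minutes = 32 + 0.66433 = 32.66433

16° 52.537′ N, 10° 32.664′ E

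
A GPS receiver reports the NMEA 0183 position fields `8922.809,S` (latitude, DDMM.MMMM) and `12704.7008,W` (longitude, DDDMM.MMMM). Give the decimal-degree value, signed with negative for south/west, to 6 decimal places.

φ: degrees = first 2 digits = 89, minutes = 22.809; 89 + 22.809/60 = 89.3801500
S → negative
λ: degrees = first 3 digits = 127, minutes = 4.7008; 127 + 4.7008/60 = 127.0783467
W → negative

-89.380150, -127.078347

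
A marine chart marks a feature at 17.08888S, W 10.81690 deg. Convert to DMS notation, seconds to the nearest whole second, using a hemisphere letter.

Latitude: 0.088880° → 5.33280′; 0.33280 × 60 = 19.97″
Lon: 0.816900° → 49.01400′; 0.01400 × 60 = 0.84″

17°05′20″ S, 10°49′1″ W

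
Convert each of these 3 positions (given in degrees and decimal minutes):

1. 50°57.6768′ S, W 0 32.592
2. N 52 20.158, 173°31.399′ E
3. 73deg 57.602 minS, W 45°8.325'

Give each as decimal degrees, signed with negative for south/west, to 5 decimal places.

1. -50.96128, -0.54320
2. 52.33597, 173.52332
3. -73.96003, -45.13875

Point 1:
  Latitude: 50 + 57.6768/60 = 50.961280
  hemisphere S, so the sign is −
  λ: 32.592′ = 0.543200°; total 0.543200
  W → negative
Point 2:
  φ: 20.158′ = 0.335967°; total 52.335967
  N ⇒ keep positive
  Lon: 31.399′ = 0.523317°; total 173.523317
  E → positive
Point 3:
  Lat: 73 + 57.602/60 = 73.960033
  hemisphere S, so the sign is −
  λ: 45 + 8.325/60 = 45.138750
  W ⇒ negate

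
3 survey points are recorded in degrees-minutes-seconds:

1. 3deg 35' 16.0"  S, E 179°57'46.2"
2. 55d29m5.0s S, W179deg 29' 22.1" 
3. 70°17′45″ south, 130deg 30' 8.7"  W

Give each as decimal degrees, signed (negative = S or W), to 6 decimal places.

1. -3.587778, 179.962833
2. -55.484722, -179.489472
3. -70.295833, -130.502417

Point 1:
  Latitude: 3° + 35/60 + 16/3600 = 3 + 0.583333 + 0.004444 = 3.5877778
  S ⇒ negate
  Longitude: 57′ + 46.2″ = 57.77000′; 179 + 57.77000/60 = 179.9628333
  E → positive
Point 2:
  φ: 29′ + 5″ = 29.08333′; 55 + 29.08333/60 = 55.4847222
  hemisphere S, so the sign is −
  Longitude: 179 + 29/60 + 22.1/3600 = 179.4894722
  W → negative
Point 3:
  Latitude: 17′ + 45″ = 17.75000′; 70 + 17.75000/60 = 70.2958333
  S ⇒ negate
  λ: 130° + 30/60 + 8.7/3600 = 130 + 0.500000 + 0.002417 = 130.5024167
  W ⇒ negate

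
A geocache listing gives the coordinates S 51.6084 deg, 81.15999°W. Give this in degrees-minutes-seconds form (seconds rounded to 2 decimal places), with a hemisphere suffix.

51°36′30.24″ S, 81°09′35.96″ W

Lat: 0.608400 × 60 = 36.50400′ → 36′, remainder × 60 = 30.2400″
Lon: whole degrees 81; 9.59940′ → 9′ and 35.9640″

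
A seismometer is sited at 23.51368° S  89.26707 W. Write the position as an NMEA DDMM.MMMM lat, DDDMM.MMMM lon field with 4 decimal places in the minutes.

2330.8208,S / 08916.0242,W

φ: 23° + 0.513680 × 60 = 23° 30.820800′
Longitude: 89° + 0.267070 × 60 = 89° 16.024200′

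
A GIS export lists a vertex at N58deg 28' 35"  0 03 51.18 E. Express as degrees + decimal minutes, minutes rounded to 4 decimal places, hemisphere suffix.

58° 28.5833′ N, 0° 3.8530′ E

φ: seconds/60 = 0.58333; minutes = 28 + 0.58333 = 28.583333
Lon: 3 + 51.18/60 = 3.853000′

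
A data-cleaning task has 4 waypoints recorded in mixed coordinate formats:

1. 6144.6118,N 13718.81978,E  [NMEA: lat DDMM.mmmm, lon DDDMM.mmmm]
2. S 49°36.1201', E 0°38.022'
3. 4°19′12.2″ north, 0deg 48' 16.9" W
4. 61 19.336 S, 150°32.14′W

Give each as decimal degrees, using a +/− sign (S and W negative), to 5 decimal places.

1. 61.74353, 137.31366
2. -49.60200, 0.63370
3. 4.32006, -0.80469
4. -61.32227, -150.53567

Point 1:
  Latitude: split at 2 digits → 61° and 44.6118′; 61 + 44.6118/60 = 61.743530
  N → positive
  Lon: split at 3 digits → 137° and 18.81978′; 137 + 18.81978/60 = 137.313663
  E → positive
Point 2:
  Lat: 36.1201′ = 0.602002°; total 49.602002
  S → negative
  Lon: 38.022′ = 0.633700°; total 0.633700
  E → positive
Point 3:
  φ: 19′ + 12.2″ = 19.20333′; 4 + 19.20333/60 = 4.320056
  N → positive
  λ: 0 + 48/60 + 16.9/3600 = 0.804694
  W ⇒ negate
Point 4:
  Lat: 61 + 19.336/60 = 61.322267
  hemisphere S, so the sign is −
  Longitude: 150 + 32.14/60 = 150.535667
  hemisphere W, so the sign is −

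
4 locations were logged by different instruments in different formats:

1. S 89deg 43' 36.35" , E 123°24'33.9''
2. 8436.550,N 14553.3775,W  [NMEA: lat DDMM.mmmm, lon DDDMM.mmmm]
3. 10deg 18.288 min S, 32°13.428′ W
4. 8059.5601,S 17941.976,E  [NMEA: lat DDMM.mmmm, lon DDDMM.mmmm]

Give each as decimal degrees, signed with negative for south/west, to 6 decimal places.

1. -89.726764, 123.409417
2. 84.609167, -145.889625
3. -10.304800, -32.223800
4. -80.992668, 179.699600

Point 1:
  Lat: 89° + 43/60 + 36.35/3600 = 89 + 0.716667 + 0.010097 = 89.7267639
  S ⇒ negate
  Longitude: 24′ + 33.9″ = 24.56500′; 123 + 24.56500/60 = 123.4094167
  E → positive
Point 2:
  φ: degrees = first 2 digits = 84, minutes = 36.55; 84 + 36.55/60 = 84.6091667
  N ⇒ keep positive
  Lon: degrees = first 3 digits = 145, minutes = 53.3775; 145 + 53.3775/60 = 145.8896250
  W → negative
Point 3:
  Latitude: 18.288′ = 0.304800°; total 10.3048000
  S → negative
  Longitude: 13.428′ = 0.223800°; total 32.2238000
  hemisphere W, so the sign is −
Point 4:
  Lat: split at 2 digits → 80° and 59.5601′; 80 + 59.5601/60 = 80.9926683
  hemisphere S, so the sign is −
  Longitude: degrees = first 3 digits = 179, minutes = 41.976; 179 + 41.976/60 = 179.6996000
  E ⇒ keep positive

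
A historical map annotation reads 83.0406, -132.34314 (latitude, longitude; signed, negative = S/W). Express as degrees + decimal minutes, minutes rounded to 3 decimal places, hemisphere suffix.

83° 2.436′ N, 132° 20.588′ W

Latitude: minutes = (83.040600 − 83) × 60 = 2.43600
Longitude is negative → W; |value| = 132.343140
λ: 132° + 0.343140 × 60 = 132° 20.58840′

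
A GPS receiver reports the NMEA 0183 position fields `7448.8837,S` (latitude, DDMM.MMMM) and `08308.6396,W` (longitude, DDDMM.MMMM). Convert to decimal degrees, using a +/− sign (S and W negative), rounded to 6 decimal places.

Latitude: degrees = first 2 digits = 74, minutes = 48.8837; 74 + 48.8837/60 = 74.8147283
hemisphere S, so the sign is −
λ: split at 3 digits → 083° and 8.6396′; 83 + 8.6396/60 = 83.1439933
hemisphere W, so the sign is −

-74.814728, -83.143993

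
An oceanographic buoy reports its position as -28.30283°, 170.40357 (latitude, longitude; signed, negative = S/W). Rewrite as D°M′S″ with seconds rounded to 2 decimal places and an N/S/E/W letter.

28°18′10.19″ S, 170°24′12.85″ E

Latitude is negative → S; |value| = 28.302830
Latitude: 0.302830 × 60 = 18.16980′ → 18′, remainder × 60 = 10.1880″
λ: 0.403570° → 24.21420′; 0.21420 × 60 = 12.8520″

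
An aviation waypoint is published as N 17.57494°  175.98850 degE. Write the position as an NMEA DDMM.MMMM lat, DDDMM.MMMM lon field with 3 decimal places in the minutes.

φ: minutes = (17.574940 − 17) × 60 = 34.49640
λ: fractional part 0.988500 → 59.31000 minutes

1734.496,N / 17559.310,E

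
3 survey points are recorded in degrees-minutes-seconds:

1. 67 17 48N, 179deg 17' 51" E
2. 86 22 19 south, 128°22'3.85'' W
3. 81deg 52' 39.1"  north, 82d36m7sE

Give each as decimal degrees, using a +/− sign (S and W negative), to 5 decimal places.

1. 67.29667, 179.29750
2. -86.37194, -128.36774
3. 81.87753, 82.60194

Point 1:
  Latitude: 17′ + 48″ = 17.80000′; 67 + 17.80000/60 = 67.296667
  N ⇒ keep positive
  Lon: 179 + 17/60 + 51/3600 = 179.297500
  E ⇒ keep positive
Point 2:
  Latitude: 86 + 22/60 + 19/3600 = 86.371944
  hemisphere S, so the sign is −
  Lon: 128° + 22/60 + 3.85/3600 = 128 + 0.366667 + 0.001069 = 128.367736
  W ⇒ negate
Point 3:
  Latitude: 52′ + 39.1″ = 52.65167′; 81 + 52.65167/60 = 81.877528
  N ⇒ keep positive
  λ: 82 + 36/60 + 7/3600 = 82.601944
  E → positive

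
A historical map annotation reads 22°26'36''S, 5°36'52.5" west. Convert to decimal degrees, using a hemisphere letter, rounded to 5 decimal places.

22.44333° S, 5.61458° W

φ: 26′ + 36″ = 26.60000′; 22 + 26.60000/60 = 22.443333
λ: 36′ + 52.5″ = 36.87500′; 5 + 36.87500/60 = 5.614583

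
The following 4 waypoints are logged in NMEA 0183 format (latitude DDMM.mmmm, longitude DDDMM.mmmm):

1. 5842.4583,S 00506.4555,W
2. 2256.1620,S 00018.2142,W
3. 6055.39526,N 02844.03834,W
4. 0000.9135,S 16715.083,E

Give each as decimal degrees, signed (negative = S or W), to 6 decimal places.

Point 1:
  Latitude: split at 2 digits → 58° and 42.4583′; 58 + 42.4583/60 = 58.7076383
  S ⇒ negate
  Lon: split at 3 digits → 005° and 6.4555′; 5 + 6.4555/60 = 5.1075917
  W → negative
Point 2:
  φ: split at 2 digits → 22° and 56.162′; 22 + 56.162/60 = 22.9360333
  hemisphere S, so the sign is −
  λ: split at 3 digits → 000° and 18.2142′; 0 + 18.2142/60 = 0.3035700
  W ⇒ negate
Point 3:
  Latitude: split at 2 digits → 60° and 55.39526′; 60 + 55.39526/60 = 60.9232543
  N → positive
  λ: degrees = first 3 digits = 28, minutes = 44.03834; 28 + 44.03834/60 = 28.7339723
  hemisphere W, so the sign is −
Point 4:
  φ: degrees = first 2 digits = 0, minutes = 0.9135; 0 + 0.9135/60 = 0.0152250
  S → negative
  Longitude: degrees = first 3 digits = 167, minutes = 15.083; 167 + 15.083/60 = 167.2513833
  E → positive

1. -58.707638, -5.107592
2. -22.936033, -0.303570
3. 60.923254, -28.733972
4. -0.015225, 167.251383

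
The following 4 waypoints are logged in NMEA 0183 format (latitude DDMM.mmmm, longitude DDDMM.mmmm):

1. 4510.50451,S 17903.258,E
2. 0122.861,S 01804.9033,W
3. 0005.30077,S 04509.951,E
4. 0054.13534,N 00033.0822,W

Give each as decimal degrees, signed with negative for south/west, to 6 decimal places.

Point 1:
  φ: split at 2 digits → 45° and 10.50451′; 45 + 10.50451/60 = 45.1750752
  S ⇒ negate
  Longitude: split at 3 digits → 179° and 3.258′; 179 + 3.258/60 = 179.0543000
  E ⇒ keep positive
Point 2:
  Lat: split at 2 digits → 01° and 22.861′; 1 + 22.861/60 = 1.3810167
  S ⇒ negate
  λ: degrees = first 3 digits = 18, minutes = 4.9033; 18 + 4.9033/60 = 18.0817217
  W ⇒ negate
Point 3:
  Latitude: split at 2 digits → 00° and 5.30077′; 0 + 5.30077/60 = 0.0883462
  hemisphere S, so the sign is −
  Longitude: degrees = first 3 digits = 45, minutes = 9.951; 45 + 9.951/60 = 45.1658500
  E → positive
Point 4:
  Lat: split at 2 digits → 00° and 54.13534′; 0 + 54.13534/60 = 0.9022557
  N → positive
  Longitude: degrees = first 3 digits = 0, minutes = 33.0822; 0 + 33.0822/60 = 0.5513700
  W ⇒ negate

1. -45.175075, 179.054300
2. -1.381017, -18.081722
3. -0.088346, 45.165850
4. 0.902256, -0.551370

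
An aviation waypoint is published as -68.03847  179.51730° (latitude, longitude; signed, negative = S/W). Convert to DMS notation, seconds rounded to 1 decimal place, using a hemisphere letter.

68°02′18.5″ S, 179°31′2.3″ E

Latitude is negative → S; |value| = 68.038470
Lat: 0.038470 × 60 = 2.30820′ → 2′, remainder × 60 = 18.492″
Lon: 0.517300° → 31.03800′; 0.03800 × 60 = 2.280″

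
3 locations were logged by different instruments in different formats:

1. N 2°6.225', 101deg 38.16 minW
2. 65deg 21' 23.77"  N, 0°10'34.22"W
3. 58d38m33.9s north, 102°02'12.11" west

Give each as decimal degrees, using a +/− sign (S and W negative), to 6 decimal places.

Point 1:
  Latitude: 6.225′ = 0.103750°; total 2.1037500
  N → positive
  Lon: 38.16′ = 0.636000°; total 101.6360000
  hemisphere W, so the sign is −
Point 2:
  φ: 65 + 21/60 + 23.77/3600 = 65.3566028
  N → positive
  Lon: 0 + 10/60 + 34.22/3600 = 0.1761722
  hemisphere W, so the sign is −
Point 3:
  φ: 38′ + 33.9″ = 38.56500′; 58 + 38.56500/60 = 58.6427500
  N → positive
  λ: 2′ + 12.11″ = 2.20183′; 102 + 2.20183/60 = 102.0366972
  W ⇒ negate

1. 2.103750, -101.636000
2. 65.356603, -0.176172
3. 58.642750, -102.036697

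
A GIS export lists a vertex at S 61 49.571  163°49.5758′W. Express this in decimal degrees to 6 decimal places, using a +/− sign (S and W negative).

Latitude: 61 + 49.571/60 = 61.8261833
S ⇒ negate
Longitude: 49.5758′ = 0.826263°; total 163.8262633
W → negative

-61.826183, -163.826263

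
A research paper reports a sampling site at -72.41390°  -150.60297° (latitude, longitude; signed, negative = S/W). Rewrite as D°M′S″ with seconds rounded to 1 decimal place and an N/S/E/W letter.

72°24′50.0″ S, 150°36′10.7″ W

Latitude is negative → S; |value| = 72.413900
Lat: 0.413900° → 24.83400′; 0.83400 × 60 = 50.040″
Longitude is negative → W; |value| = 150.602970
Longitude: whole degrees 150; 36.17820′ → 36′ and 10.692″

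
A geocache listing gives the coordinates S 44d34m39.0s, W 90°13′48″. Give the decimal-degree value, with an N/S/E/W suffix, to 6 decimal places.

44.577500° S, 90.230000° W

φ: 44° + 34/60 + 39/3600 = 44 + 0.566667 + 0.010833 = 44.5775000
λ: 90° + 13/60 + 48/3600 = 90 + 0.216667 + 0.013333 = 90.2300000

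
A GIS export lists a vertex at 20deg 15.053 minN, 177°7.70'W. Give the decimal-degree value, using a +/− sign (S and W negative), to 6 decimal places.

20.250883, -177.128333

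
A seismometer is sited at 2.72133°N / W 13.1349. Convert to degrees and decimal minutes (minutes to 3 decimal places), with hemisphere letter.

2° 43.280′ N, 13° 8.094′ W

Latitude: 2° + 0.721330 × 60 = 2° 43.27980′
Longitude: fractional part 0.134900 → 8.09400 minutes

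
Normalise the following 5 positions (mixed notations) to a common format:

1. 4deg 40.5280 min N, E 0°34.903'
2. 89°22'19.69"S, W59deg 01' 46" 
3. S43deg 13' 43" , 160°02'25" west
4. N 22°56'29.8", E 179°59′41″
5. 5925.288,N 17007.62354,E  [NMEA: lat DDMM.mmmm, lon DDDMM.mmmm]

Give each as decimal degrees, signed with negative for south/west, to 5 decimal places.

1. 4.67547, 0.58172
2. -89.37214, -59.02944
3. -43.22861, -160.04028
4. 22.94161, 179.99472
5. 59.42147, 170.12706

Point 1:
  Lat: 40.528′ = 0.675467°; total 4.675467
  N ⇒ keep positive
  λ: 0 + 34.903/60 = 0.581717
  E ⇒ keep positive
Point 2:
  Latitude: 89 + 22/60 + 19.69/3600 = 89.372136
  hemisphere S, so the sign is −
  Longitude: 59° + 1/60 + 46/3600 = 59 + 0.016667 + 0.012778 = 59.029444
  W ⇒ negate
Point 3:
  Latitude: 43 + 13/60 + 43/3600 = 43.228611
  S → negative
  λ: 2′ + 25″ = 2.41667′; 160 + 2.41667/60 = 160.040278
  W ⇒ negate
Point 4:
  Lat: 56′ + 29.8″ = 56.49667′; 22 + 56.49667/60 = 22.941611
  N → positive
  Longitude: 179° + 59/60 + 41/3600 = 179 + 0.983333 + 0.011389 = 179.994722
  E ⇒ keep positive
Point 5:
  φ: degrees = first 2 digits = 59, minutes = 25.288; 59 + 25.288/60 = 59.421467
  N → positive
  Longitude: degrees = first 3 digits = 170, minutes = 7.62354; 170 + 7.62354/60 = 170.127059
  E → positive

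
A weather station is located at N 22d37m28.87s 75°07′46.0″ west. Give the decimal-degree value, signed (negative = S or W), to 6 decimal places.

Latitude: 22° + 37/60 + 28.87/3600 = 22 + 0.616667 + 0.008019 = 22.6246861
N → positive
Lon: 75° + 7/60 + 46/3600 = 75 + 0.116667 + 0.012778 = 75.1294444
W ⇒ negate

22.624686, -75.129444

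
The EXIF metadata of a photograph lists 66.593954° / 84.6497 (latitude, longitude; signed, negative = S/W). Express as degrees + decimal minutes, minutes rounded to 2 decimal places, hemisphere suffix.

φ: fractional part 0.593954 → 35.6372 minutes
Lon: fractional part 0.649700 → 38.9820 minutes

66° 35.64′ N, 84° 38.98′ E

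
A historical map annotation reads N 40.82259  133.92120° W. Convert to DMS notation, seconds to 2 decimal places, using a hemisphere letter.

Lat: whole degrees 40; 49.35540′ → 49′ and 21.3240″
λ: 0.921200 × 60 = 55.27200′ → 55′, remainder × 60 = 16.3200″

40°49′21.32″ N, 133°55′16.32″ W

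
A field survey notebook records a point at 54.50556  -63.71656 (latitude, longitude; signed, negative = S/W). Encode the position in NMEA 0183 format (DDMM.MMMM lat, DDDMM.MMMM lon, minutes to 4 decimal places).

Lat: 54° + 0.505560 × 60 = 54° 30.333600′
Longitude is negative → W; |value| = 63.716560
λ: 63° + 0.716560 × 60 = 63° 42.993600′

5430.3336,N / 06342.9936,W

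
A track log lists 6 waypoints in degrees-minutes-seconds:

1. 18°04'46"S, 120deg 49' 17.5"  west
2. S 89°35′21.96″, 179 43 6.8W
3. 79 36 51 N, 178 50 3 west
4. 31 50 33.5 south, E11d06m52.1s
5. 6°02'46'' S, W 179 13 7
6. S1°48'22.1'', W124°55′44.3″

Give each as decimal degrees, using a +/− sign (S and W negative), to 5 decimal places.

Point 1:
  φ: 18° + 4/60 + 46/3600 = 18 + 0.066667 + 0.012778 = 18.079444
  S → negative
  Longitude: 120 + 49/60 + 17.5/3600 = 120.821528
  hemisphere W, so the sign is −
Point 2:
  Latitude: 89 + 35/60 + 21.96/3600 = 89.589433
  hemisphere S, so the sign is −
  Lon: 179° + 43/60 + 6.8/3600 = 179 + 0.716667 + 0.001889 = 179.718556
  W ⇒ negate
Point 3:
  Lat: 79° + 36/60 + 51/3600 = 79 + 0.600000 + 0.014167 = 79.614167
  N → positive
  Longitude: 50′ + 3″ = 50.05000′; 178 + 50.05000/60 = 178.834167
  W → negative
Point 4:
  Latitude: 31 + 50/60 + 33.5/3600 = 31.842639
  hemisphere S, so the sign is −
  λ: 11° + 6/60 + 52.1/3600 = 11 + 0.100000 + 0.014472 = 11.114472
  E → positive
Point 5:
  Lat: 6° + 2/60 + 46/3600 = 6 + 0.033333 + 0.012778 = 6.046111
  hemisphere S, so the sign is −
  Longitude: 13′ + 7″ = 13.11667′; 179 + 13.11667/60 = 179.218611
  W ⇒ negate
Point 6:
  Lat: 48′ + 22.1″ = 48.36833′; 1 + 48.36833/60 = 1.806139
  S → negative
  Longitude: 55′ + 44.3″ = 55.73833′; 124 + 55.73833/60 = 124.928972
  W ⇒ negate

1. -18.07944, -120.82153
2. -89.58943, -179.71856
3. 79.61417, -178.83417
4. -31.84264, 11.11447
5. -6.04611, -179.21861
6. -1.80614, -124.92897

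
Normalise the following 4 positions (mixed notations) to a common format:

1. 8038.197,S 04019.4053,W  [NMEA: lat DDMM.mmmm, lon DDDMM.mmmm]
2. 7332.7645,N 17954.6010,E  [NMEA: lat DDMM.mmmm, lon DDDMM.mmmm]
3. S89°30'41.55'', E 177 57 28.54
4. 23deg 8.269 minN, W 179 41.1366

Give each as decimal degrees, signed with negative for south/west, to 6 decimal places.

1. -80.636617, -40.323422
2. 73.546075, 179.910017
3. -89.511542, 177.957928
4. 23.137817, -179.685610

Point 1:
  Latitude: split at 2 digits → 80° and 38.197′; 80 + 38.197/60 = 80.6366167
  S ⇒ negate
  Longitude: degrees = first 3 digits = 40, minutes = 19.4053; 40 + 19.4053/60 = 40.3234217
  hemisphere W, so the sign is −
Point 2:
  Latitude: degrees = first 2 digits = 73, minutes = 32.7645; 73 + 32.7645/60 = 73.5460750
  N → positive
  Lon: degrees = first 3 digits = 179, minutes = 54.601; 179 + 54.601/60 = 179.9100167
  E → positive
Point 3:
  φ: 89° + 30/60 + 41.55/3600 = 89 + 0.500000 + 0.011542 = 89.5115417
  S → negative
  λ: 177° + 57/60 + 28.54/3600 = 177 + 0.950000 + 0.007928 = 177.9579278
  E ⇒ keep positive
Point 4:
  Lat: 8.269′ = 0.137817°; total 23.1378167
  N ⇒ keep positive
  λ: 179 + 41.1366/60 = 179.6856100
  W → negative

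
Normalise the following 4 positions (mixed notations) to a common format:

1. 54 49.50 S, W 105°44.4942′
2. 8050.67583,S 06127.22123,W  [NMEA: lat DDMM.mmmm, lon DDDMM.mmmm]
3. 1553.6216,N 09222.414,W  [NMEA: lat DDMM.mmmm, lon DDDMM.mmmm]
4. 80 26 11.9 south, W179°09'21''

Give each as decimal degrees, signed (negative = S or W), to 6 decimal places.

1. -54.825000, -105.741570
2. -80.844597, -61.453687
3. 15.893693, -92.373567
4. -80.436639, -179.155833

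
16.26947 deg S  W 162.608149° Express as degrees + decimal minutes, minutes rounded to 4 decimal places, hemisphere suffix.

φ: minutes = (16.269470 − 16) × 60 = 16.168200
λ: minutes = (162.608149 − 162) × 60 = 36.488940

16° 16.1682′ S, 162° 36.4889′ W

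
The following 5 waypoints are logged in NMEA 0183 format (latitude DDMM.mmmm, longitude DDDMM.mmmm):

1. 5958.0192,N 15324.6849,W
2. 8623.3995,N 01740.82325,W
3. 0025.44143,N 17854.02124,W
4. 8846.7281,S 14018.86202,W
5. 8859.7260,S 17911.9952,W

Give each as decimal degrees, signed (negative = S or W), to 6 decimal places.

1. 59.966987, -153.411415
2. 86.389992, -17.680388
3. 0.424024, -178.900354
4. -88.778802, -140.314367
5. -88.995433, -179.199920

Point 1:
  Lat: degrees = first 2 digits = 59, minutes = 58.0192; 59 + 58.0192/60 = 59.9669867
  N → positive
  λ: split at 3 digits → 153° and 24.6849′; 153 + 24.6849/60 = 153.4114150
  hemisphere W, so the sign is −
Point 2:
  Lat: degrees = first 2 digits = 86, minutes = 23.3995; 86 + 23.3995/60 = 86.3899917
  N ⇒ keep positive
  Longitude: degrees = first 3 digits = 17, minutes = 40.82325; 17 + 40.82325/60 = 17.6803875
  hemisphere W, so the sign is −
Point 3:
  Lat: degrees = first 2 digits = 0, minutes = 25.44143; 0 + 25.44143/60 = 0.4240238
  N → positive
  Lon: degrees = first 3 digits = 178, minutes = 54.02124; 178 + 54.02124/60 = 178.9003540
  W → negative
Point 4:
  Latitude: degrees = first 2 digits = 88, minutes = 46.7281; 88 + 46.7281/60 = 88.7788017
  S → negative
  Lon: split at 3 digits → 140° and 18.86202′; 140 + 18.86202/60 = 140.3143670
  W → negative
Point 5:
  φ: degrees = first 2 digits = 88, minutes = 59.726; 88 + 59.726/60 = 88.9954333
  S → negative
  Longitude: split at 3 digits → 179° and 11.9952′; 179 + 11.9952/60 = 179.1999200
  W ⇒ negate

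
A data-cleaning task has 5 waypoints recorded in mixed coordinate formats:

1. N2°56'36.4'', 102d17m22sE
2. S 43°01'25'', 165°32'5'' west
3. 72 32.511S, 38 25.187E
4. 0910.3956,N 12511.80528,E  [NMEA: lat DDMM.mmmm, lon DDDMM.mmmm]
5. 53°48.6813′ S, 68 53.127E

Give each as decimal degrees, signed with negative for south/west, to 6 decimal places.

Point 1:
  Lat: 56′ + 36.4″ = 56.60667′; 2 + 56.60667/60 = 2.9434444
  N ⇒ keep positive
  Longitude: 17′ + 22″ = 17.36667′; 102 + 17.36667/60 = 102.2894444
  E → positive
Point 2:
  Latitude: 1′ + 25″ = 1.41667′; 43 + 1.41667/60 = 43.0236111
  S ⇒ negate
  λ: 165 + 32/60 + 5/3600 = 165.5347222
  W ⇒ negate
Point 3:
  Latitude: 32.511′ = 0.541850°; total 72.5418500
  S → negative
  Longitude: 38 + 25.187/60 = 38.4197833
  E ⇒ keep positive
Point 4:
  Lat: degrees = first 2 digits = 9, minutes = 10.3956; 9 + 10.3956/60 = 9.1732600
  N ⇒ keep positive
  Lon: degrees = first 3 digits = 125, minutes = 11.80528; 125 + 11.80528/60 = 125.1967547
  E → positive
Point 5:
  Lat: 48.6813′ = 0.811355°; total 53.8113550
  hemisphere S, so the sign is −
  Lon: 68 + 53.127/60 = 68.8854500
  E → positive

1. 2.943444, 102.289444
2. -43.023611, -165.534722
3. -72.541850, 38.419783
4. 9.173260, 125.196755
5. -53.811355, 68.885450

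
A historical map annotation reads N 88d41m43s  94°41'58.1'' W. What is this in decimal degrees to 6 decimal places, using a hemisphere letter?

88.695278° N, 94.699472° W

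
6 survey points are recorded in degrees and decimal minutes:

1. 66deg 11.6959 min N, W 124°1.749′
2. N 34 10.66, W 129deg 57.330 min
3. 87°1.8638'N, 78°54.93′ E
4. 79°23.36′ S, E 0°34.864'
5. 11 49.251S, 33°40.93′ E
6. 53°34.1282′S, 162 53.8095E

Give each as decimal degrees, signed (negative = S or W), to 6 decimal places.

Point 1:
  Latitude: 11.6959′ = 0.194932°; total 66.1949317
  N ⇒ keep positive
  Lon: 124 + 1.749/60 = 124.0291500
  W → negative
Point 2:
  Lat: 34 + 10.66/60 = 34.1776667
  N ⇒ keep positive
  Longitude: 129 + 57.33/60 = 129.9555000
  hemisphere W, so the sign is −
Point 3:
  Latitude: 1.8638′ = 0.031063°; total 87.0310633
  N ⇒ keep positive
  Lon: 78 + 54.93/60 = 78.9155000
  E → positive
Point 4:
  Latitude: 79 + 23.36/60 = 79.3893333
  S ⇒ negate
  Longitude: 34.864′ = 0.581067°; total 0.5810667
  E → positive
Point 5:
  Latitude: 49.251′ = 0.820850°; total 11.8208500
  S ⇒ negate
  λ: 33 + 40.93/60 = 33.6821667
  E → positive
Point 6:
  Latitude: 34.1282′ = 0.568803°; total 53.5688033
  S → negative
  λ: 162 + 53.8095/60 = 162.8968250
  E → positive

1. 66.194932, -124.029150
2. 34.177667, -129.955500
3. 87.031063, 78.915500
4. -79.389333, 0.581067
5. -11.820850, 33.682167
6. -53.568803, 162.896825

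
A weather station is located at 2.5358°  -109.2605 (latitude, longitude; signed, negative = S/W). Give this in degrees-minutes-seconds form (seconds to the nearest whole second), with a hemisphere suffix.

Latitude: 0.535800 × 60 = 32.14800′ → 32′, remainder × 60 = 8.88″
Longitude is negative → W; |value| = 109.260500
Lon: 0.260500° → 15.63000′; 0.63000 × 60 = 37.80″

2°32′9″ N, 109°15′38″ W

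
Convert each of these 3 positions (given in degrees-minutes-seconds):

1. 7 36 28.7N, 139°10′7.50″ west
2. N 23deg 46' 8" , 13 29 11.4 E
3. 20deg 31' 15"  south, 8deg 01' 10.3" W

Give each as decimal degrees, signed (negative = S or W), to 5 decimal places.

Point 1:
  φ: 7 + 36/60 + 28.7/3600 = 7.607972
  N ⇒ keep positive
  Lon: 10′ + 7.5″ = 10.12500′; 139 + 10.12500/60 = 139.168750
  W ⇒ negate
Point 2:
  φ: 23° + 46/60 + 8/3600 = 23 + 0.766667 + 0.002222 = 23.768889
  N ⇒ keep positive
  Longitude: 13 + 29/60 + 11.4/3600 = 13.486500
  E ⇒ keep positive
Point 3:
  Latitude: 20 + 31/60 + 15/3600 = 20.520833
  hemisphere S, so the sign is −
  λ: 1′ + 10.3″ = 1.17167′; 8 + 1.17167/60 = 8.019528
  W → negative

1. 7.60797, -139.16875
2. 23.76889, 13.48650
3. -20.52083, -8.01953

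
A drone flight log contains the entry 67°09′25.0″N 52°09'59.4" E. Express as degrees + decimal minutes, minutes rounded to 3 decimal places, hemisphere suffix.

Lat: seconds/60 = 0.41667; minutes = 9 + 0.41667 = 9.41667
Longitude: 9 + 59.4/60 = 9.99000′

67° 9.417′ N, 52° 9.990′ E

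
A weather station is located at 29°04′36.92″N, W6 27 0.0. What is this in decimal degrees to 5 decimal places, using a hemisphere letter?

Lat: 29 + 4/60 + 36.92/3600 = 29.076922
λ: 6° + 27/60 + 0/3600 = 6 + 0.450000 + 0.000000 = 6.450000

29.07692° N, 6.45000° W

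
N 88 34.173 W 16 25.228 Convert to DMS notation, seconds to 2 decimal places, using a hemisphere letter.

88°34′10.38″ N, 16°25′13.68″ W

Latitude: 34.17300′ → 34′ and 0.17300 × 60 = 10.3800″
Lon: 25.22800′ → 25′ and 0.22800 × 60 = 13.6800″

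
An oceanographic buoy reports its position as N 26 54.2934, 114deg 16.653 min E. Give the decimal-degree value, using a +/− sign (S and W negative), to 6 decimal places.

26.904890, 114.277550

Lat: 54.2934′ = 0.904890°; total 26.9048900
N ⇒ keep positive
λ: 114 + 16.653/60 = 114.2775500
E → positive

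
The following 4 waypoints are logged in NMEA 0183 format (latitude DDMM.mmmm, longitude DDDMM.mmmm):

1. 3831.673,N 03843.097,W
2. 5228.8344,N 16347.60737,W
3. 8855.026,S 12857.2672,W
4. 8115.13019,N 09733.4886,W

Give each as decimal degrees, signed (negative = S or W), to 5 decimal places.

Point 1:
  Latitude: degrees = first 2 digits = 38, minutes = 31.673; 38 + 31.673/60 = 38.527883
  N → positive
  λ: degrees = first 3 digits = 38, minutes = 43.097; 38 + 43.097/60 = 38.718283
  hemisphere W, so the sign is −
Point 2:
  Lat: split at 2 digits → 52° and 28.8344′; 52 + 28.8344/60 = 52.480573
  N → positive
  Lon: degrees = first 3 digits = 163, minutes = 47.60737; 163 + 47.60737/60 = 163.793456
  hemisphere W, so the sign is −
Point 3:
  φ: degrees = first 2 digits = 88, minutes = 55.026; 88 + 55.026/60 = 88.917100
  hemisphere S, so the sign is −
  λ: split at 3 digits → 128° and 57.2672′; 128 + 57.2672/60 = 128.954453
  W ⇒ negate
Point 4:
  Latitude: degrees = first 2 digits = 81, minutes = 15.13019; 81 + 15.13019/60 = 81.252170
  N ⇒ keep positive
  Lon: split at 3 digits → 097° and 33.4886′; 97 + 33.4886/60 = 97.558143
  hemisphere W, so the sign is −

1. 38.52788, -38.71828
2. 52.48057, -163.79346
3. -88.91710, -128.95445
4. 81.25217, -97.55814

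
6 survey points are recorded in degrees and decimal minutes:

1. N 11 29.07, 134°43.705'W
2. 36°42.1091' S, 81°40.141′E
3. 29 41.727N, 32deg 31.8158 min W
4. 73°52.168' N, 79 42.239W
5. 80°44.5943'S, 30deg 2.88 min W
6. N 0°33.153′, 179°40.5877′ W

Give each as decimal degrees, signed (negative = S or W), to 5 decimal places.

Point 1:
  φ: 29.07′ = 0.484500°; total 11.484500
  N → positive
  Longitude: 43.705′ = 0.728417°; total 134.728417
  W → negative
Point 2:
  Latitude: 36 + 42.1091/60 = 36.701818
  hemisphere S, so the sign is −
  Lon: 40.141′ = 0.669017°; total 81.669017
  E → positive
Point 3:
  φ: 29 + 41.727/60 = 29.695450
  N ⇒ keep positive
  Lon: 31.8158′ = 0.530263°; total 32.530263
  W → negative
Point 4:
  φ: 52.168′ = 0.869467°; total 73.869467
  N → positive
  Lon: 79 + 42.239/60 = 79.703983
  W → negative
Point 5:
  Lat: 44.5943′ = 0.743238°; total 80.743238
  S ⇒ negate
  λ: 30 + 2.88/60 = 30.048000
  W → negative
Point 6:
  Lat: 33.153′ = 0.552550°; total 0.552550
  N ⇒ keep positive
  λ: 179 + 40.5877/60 = 179.676462
  W ⇒ negate

1. 11.48450, -134.72842
2. -36.70182, 81.66902
3. 29.69545, -32.53026
4. 73.86947, -79.70398
5. -80.74324, -30.04800
6. 0.55255, -179.67646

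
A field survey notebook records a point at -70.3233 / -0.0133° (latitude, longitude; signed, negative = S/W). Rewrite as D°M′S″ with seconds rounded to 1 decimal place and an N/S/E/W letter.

Latitude is negative → S; |value| = 70.323300
Lat: 0.323300 × 60 = 19.39800′ → 19′, remainder × 60 = 23.880″
Longitude is negative → W; |value| = 0.013300
Longitude: whole degrees 0; 0.79800′ → 0′ and 47.880″

70°19′23.9″ S, 0°00′47.9″ W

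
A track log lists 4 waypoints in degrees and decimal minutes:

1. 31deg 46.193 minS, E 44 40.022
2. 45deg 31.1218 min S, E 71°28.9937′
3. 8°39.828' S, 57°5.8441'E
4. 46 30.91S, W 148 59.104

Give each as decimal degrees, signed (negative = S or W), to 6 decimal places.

1. -31.769883, 44.667033
2. -45.518697, 71.483228
3. -8.663800, 57.097402
4. -46.515167, -148.985067

Point 1:
  Lat: 31 + 46.193/60 = 31.7698833
  hemisphere S, so the sign is −
  Lon: 44 + 40.022/60 = 44.6670333
  E ⇒ keep positive
Point 2:
  φ: 31.1218′ = 0.518697°; total 45.5186967
  S → negative
  λ: 71 + 28.9937/60 = 71.4832283
  E → positive
Point 3:
  Latitude: 8 + 39.828/60 = 8.6638000
  S ⇒ negate
  λ: 5.8441′ = 0.097402°; total 57.0974017
  E → positive
Point 4:
  Lat: 46 + 30.91/60 = 46.5151667
  hemisphere S, so the sign is −
  λ: 148 + 59.104/60 = 148.9850667
  hemisphere W, so the sign is −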